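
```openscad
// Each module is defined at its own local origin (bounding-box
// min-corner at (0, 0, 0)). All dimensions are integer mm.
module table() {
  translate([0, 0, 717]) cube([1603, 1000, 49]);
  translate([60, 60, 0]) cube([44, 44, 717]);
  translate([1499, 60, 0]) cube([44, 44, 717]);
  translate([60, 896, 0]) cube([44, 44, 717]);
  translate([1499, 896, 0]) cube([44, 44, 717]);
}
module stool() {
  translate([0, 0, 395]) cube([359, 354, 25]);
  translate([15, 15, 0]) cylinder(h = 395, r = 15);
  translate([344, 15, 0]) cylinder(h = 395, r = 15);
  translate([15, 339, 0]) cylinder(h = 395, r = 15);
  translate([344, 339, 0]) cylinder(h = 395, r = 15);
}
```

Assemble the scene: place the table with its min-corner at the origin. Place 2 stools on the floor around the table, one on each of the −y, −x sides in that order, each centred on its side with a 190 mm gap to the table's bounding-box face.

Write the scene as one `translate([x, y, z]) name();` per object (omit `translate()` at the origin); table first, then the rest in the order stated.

table();
translate([622, -544, 0]) stool();
translate([-549, 323, 0]) stool();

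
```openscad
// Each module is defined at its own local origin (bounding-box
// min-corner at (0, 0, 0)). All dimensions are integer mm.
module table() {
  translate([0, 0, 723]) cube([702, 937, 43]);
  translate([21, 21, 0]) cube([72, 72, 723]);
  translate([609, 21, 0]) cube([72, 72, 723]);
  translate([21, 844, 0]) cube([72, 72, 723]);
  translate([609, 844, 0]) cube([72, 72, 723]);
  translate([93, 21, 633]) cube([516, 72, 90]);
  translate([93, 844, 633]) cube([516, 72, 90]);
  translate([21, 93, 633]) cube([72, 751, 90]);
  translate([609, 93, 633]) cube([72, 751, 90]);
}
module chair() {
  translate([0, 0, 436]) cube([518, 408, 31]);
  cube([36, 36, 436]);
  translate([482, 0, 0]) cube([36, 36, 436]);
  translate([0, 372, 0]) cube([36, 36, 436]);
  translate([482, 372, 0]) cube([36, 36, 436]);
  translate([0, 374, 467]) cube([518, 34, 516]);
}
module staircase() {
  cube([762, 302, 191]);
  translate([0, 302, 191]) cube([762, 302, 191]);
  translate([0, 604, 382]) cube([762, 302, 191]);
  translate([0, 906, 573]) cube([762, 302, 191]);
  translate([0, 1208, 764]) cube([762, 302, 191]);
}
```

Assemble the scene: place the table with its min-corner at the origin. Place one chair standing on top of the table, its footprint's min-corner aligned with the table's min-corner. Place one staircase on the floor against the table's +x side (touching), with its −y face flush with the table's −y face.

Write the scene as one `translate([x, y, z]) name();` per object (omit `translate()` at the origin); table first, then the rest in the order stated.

table();
translate([0, 0, 766]) chair();
translate([702, 0, 0]) staircase();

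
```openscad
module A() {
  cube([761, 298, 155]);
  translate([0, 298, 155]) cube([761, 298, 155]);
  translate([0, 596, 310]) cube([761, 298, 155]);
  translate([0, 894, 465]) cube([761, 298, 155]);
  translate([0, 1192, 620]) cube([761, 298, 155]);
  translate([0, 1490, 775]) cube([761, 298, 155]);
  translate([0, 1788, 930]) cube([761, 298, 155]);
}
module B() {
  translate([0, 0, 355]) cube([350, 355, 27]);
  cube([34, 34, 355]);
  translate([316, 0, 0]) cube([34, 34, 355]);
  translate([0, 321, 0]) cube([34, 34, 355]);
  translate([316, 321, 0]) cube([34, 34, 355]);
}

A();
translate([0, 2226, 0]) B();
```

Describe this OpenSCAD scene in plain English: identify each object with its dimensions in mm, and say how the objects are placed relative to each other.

A is a run of 7 identical solid stair steps. Each tread is 761×298 mm and each step block is 155 mm high. Step 1 rests on the floor; step k is offset from step 1 by (k−1)×298 mm in y and (k−1)×155 mm in z.

B is a four-legged stool. The seat is a 350×355×27 mm slab whose top surface is at z = 382 mm; four square legs, each 34×34 mm in cross-section, run from the floor (z = 0) to the underside of the seat, each flush with a corner of the seat.

The stool is on the floor beside the staircase on its +y side.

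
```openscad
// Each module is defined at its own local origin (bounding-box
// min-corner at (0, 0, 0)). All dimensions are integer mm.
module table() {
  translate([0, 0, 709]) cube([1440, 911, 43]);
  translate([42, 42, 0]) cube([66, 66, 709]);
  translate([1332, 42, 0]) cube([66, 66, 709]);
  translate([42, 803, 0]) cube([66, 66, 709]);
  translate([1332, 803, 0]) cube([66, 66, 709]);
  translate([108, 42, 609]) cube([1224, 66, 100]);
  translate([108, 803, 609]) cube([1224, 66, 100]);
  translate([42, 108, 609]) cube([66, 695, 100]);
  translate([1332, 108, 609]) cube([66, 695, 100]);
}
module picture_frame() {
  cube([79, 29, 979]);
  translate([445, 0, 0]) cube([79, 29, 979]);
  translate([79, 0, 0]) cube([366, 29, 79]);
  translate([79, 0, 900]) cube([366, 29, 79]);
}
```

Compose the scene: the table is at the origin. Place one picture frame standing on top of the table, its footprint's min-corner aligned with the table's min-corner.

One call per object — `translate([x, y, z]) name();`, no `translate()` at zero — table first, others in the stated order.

table();
translate([0, 0, 752]) picture_frame();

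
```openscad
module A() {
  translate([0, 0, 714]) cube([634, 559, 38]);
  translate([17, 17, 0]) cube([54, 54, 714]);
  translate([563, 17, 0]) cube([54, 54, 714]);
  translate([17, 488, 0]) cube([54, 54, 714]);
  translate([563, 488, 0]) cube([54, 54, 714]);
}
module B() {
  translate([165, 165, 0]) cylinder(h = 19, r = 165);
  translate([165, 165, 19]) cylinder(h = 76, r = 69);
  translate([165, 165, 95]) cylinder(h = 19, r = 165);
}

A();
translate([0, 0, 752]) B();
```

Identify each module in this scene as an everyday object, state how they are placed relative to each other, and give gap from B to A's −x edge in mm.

A is a table. B is a spool. The spool is on top of the table. The gap from the spool to the table's −x edge is 0 mm.

The spool's min-x is at 0; the table's min-x is 0; gap = 0 mm.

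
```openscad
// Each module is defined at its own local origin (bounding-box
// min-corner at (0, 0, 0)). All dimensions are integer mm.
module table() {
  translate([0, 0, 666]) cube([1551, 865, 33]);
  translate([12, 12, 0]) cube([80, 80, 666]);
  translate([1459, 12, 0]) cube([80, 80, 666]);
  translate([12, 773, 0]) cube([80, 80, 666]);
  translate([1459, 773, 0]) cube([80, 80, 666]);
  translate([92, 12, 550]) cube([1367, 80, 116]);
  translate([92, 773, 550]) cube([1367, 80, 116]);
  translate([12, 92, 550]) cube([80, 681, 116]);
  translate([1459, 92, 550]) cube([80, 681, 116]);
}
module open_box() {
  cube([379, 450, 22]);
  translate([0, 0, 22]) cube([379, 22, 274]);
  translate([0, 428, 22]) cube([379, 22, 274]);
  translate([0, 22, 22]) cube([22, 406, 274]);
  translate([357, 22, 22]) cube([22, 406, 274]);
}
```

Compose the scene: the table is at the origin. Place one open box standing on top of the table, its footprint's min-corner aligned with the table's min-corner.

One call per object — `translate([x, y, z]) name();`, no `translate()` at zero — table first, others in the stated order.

table();
translate([0, 0, 699]) open_box();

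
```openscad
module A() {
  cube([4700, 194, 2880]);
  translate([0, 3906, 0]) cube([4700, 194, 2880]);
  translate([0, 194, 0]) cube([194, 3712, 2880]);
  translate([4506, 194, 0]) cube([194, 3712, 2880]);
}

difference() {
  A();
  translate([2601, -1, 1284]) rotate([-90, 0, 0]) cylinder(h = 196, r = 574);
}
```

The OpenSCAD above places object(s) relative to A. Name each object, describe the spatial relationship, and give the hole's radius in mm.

A is a house frame. The house frame has a circular hole through its front wall. The hole's radius is 574 mm.

The subtracted cylinder has r = 574 mm.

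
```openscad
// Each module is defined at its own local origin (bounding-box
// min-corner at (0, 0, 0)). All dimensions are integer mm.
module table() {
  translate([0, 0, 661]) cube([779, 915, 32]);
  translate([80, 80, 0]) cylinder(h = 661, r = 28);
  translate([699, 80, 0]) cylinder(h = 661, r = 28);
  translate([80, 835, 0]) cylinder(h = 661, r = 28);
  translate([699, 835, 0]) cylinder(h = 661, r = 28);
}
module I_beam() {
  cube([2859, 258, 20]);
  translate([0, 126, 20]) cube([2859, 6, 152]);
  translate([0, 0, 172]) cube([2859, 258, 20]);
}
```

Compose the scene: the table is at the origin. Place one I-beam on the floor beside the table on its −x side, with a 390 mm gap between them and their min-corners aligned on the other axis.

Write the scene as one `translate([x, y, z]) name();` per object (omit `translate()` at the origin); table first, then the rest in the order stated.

table();
translate([-3249, 0, 0]) I_beam();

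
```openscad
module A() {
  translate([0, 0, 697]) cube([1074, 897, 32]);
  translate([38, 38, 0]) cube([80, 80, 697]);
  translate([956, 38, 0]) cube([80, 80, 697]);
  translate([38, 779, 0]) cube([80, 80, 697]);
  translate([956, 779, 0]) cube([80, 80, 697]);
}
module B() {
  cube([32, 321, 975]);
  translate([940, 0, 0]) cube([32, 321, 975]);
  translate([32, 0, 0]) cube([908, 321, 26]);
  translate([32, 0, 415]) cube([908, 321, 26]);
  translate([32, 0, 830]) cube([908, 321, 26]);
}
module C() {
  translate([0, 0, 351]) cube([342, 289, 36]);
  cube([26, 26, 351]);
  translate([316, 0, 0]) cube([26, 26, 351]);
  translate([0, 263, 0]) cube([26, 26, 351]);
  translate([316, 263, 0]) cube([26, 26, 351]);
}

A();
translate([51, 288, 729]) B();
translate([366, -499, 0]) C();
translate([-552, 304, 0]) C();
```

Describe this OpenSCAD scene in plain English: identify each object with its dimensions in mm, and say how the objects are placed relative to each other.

A is a table: top 1074 mm (x) × 897 mm (y), 32 mm thick, upper face at z = 729 mm, on four 80×80 mm square legs, each inset 38 mm from the nearest pair of top edges, running from z = 0 to the bottom of the top.

B is an open bookshelf. Two side panels, each 32 mm thick, 321 mm deep and 975 mm tall, stand 972 mm apart (outside-to-outside). Between them sit 3 shelves, each 26 mm thick and 321 mm deep, spanning the full gap between the sides. The bottom shelf rests on the floor (its underside at z = 0) and the clear gap between one shelf's top and the next shelf's underside is 389 mm.

C is a four-legged stool. The seat is 342×289 mm, 36 mm thick, top at z = 387 mm. It stands on four square legs, each 26×26 mm in cross-section, from z = 0 to the seat underside, each flush with a corner of the seat.

The bookshelf is on top of the table, centred. Two stools sit around the table at the −y, −x sides.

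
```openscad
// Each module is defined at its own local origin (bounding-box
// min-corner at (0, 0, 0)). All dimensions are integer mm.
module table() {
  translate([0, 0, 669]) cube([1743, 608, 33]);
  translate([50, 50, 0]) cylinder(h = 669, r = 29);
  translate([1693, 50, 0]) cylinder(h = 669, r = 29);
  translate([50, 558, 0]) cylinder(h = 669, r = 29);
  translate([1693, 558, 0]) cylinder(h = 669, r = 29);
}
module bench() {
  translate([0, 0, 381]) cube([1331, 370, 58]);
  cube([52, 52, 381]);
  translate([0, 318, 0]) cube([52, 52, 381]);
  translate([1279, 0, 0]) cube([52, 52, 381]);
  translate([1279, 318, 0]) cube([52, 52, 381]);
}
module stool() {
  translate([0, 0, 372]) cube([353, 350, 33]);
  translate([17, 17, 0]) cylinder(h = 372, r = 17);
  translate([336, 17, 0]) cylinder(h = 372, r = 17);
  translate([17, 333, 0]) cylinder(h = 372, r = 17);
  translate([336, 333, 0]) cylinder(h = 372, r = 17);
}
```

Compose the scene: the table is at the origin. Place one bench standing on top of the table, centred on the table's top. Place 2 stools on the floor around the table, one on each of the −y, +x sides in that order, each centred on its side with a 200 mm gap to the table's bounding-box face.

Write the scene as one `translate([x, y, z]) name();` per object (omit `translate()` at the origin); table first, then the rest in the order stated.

table();
translate([206, 119, 702]) bench();
translate([695, -550, 0]) stool();
translate([1943, 129, 0]) stool();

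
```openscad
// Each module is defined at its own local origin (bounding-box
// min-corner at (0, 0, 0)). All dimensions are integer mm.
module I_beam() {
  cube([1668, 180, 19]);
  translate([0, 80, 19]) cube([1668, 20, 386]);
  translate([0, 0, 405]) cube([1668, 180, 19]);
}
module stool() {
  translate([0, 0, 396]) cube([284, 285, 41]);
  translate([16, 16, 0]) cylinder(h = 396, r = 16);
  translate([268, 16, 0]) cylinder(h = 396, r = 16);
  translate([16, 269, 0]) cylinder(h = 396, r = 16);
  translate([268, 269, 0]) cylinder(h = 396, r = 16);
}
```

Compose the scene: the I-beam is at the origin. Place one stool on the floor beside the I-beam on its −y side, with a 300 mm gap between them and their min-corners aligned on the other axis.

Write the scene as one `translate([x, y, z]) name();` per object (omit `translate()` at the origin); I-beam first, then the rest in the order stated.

I_beam();
translate([0, -585, 0]) stool();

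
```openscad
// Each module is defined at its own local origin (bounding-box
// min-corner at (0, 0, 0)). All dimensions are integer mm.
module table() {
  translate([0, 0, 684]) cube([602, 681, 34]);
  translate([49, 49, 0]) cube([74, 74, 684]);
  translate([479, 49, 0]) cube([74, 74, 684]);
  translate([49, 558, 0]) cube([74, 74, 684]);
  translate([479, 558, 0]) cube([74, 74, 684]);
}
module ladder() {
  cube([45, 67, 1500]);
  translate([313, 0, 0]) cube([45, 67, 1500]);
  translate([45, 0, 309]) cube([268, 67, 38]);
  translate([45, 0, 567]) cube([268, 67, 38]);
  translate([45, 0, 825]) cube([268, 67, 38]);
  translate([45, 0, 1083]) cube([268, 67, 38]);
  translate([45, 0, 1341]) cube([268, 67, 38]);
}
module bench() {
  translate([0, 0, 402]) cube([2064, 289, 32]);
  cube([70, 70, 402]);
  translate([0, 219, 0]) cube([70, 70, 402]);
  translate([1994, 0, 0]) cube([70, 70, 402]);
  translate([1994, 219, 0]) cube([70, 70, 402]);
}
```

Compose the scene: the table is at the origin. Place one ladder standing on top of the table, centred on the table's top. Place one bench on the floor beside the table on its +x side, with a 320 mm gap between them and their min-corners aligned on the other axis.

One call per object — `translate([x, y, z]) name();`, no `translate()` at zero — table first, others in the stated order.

table();
translate([122, 307, 718]) ladder();
translate([922, 0, 0]) bench();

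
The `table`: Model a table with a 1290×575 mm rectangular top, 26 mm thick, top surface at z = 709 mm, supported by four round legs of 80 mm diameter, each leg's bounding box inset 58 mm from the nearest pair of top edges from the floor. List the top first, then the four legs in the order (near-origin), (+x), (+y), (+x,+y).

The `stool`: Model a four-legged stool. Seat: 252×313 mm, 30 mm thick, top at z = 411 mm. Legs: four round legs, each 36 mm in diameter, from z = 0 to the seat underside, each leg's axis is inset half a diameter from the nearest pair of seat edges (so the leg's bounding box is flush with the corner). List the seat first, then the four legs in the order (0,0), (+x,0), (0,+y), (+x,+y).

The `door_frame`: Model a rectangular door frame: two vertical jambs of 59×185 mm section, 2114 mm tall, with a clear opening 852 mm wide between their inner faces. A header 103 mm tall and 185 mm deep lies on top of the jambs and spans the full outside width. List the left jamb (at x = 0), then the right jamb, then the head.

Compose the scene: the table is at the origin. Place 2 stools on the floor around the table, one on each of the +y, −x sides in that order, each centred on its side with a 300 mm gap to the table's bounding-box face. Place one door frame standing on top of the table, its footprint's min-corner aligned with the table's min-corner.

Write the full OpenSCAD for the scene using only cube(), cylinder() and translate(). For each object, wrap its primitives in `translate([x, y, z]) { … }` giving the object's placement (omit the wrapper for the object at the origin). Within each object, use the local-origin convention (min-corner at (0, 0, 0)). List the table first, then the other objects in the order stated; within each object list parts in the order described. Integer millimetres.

translate([0, 0, 683]) cube([1290, 575, 26]);
translate([98, 98, 0]) cylinder(h = 683, r = 40);
translate([1192, 98, 0]) cylinder(h = 683, r = 40);
translate([98, 477, 0]) cylinder(h = 683, r = 40);
translate([1192, 477, 0]) cylinder(h = 683, r = 40);
translate([519, 875, 0]) {
  translate([0, 0, 381]) cube([252, 313, 30]);
  translate([18, 18, 0]) cylinder(h = 381, r = 18);
  translate([234, 18, 0]) cylinder(h = 381, r = 18);
  translate([18, 295, 0]) cylinder(h = 381, r = 18);
  translate([234, 295, 0]) cylinder(h = 381, r = 18);
}
translate([-552, 131, 0]) {
  translate([0, 0, 381]) cube([252, 313, 30]);
  translate([18, 18, 0]) cylinder(h = 381, r = 18);
  translate([234, 18, 0]) cylinder(h = 381, r = 18);
  translate([18, 295, 0]) cylinder(h = 381, r = 18);
  translate([234, 295, 0]) cylinder(h = 381, r = 18);
}
translate([0, 0, 709]) {
  cube([59, 185, 2114]);
  translate([911, 0, 0]) cube([59, 185, 2114]);
  translate([0, 0, 2114]) cube([970, 185, 103]);
}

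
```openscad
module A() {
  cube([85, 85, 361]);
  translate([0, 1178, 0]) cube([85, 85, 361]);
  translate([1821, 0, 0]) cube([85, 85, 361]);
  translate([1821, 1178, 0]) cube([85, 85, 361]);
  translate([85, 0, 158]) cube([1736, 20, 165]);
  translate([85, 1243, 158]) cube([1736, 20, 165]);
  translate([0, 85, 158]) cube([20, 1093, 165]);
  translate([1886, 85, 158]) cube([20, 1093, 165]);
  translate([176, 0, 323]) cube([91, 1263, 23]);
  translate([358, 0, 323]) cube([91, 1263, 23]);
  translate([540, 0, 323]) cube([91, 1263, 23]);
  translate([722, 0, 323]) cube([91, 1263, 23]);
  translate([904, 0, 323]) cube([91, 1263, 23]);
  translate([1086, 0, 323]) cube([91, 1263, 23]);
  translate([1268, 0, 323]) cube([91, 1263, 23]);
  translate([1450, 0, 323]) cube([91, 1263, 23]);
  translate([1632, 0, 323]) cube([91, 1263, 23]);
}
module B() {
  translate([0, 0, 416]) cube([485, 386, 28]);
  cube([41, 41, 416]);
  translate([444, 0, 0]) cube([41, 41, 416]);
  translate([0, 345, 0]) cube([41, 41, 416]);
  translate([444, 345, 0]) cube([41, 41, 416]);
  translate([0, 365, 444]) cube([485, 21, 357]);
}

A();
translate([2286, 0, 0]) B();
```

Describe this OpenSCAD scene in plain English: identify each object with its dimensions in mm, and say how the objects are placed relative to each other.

A is a bed frame 1906 mm long (x) by 1263 mm wide (y). Four 85×85 mm corner posts, 361 mm tall, at the corners of the footprint. Four rails of 20 mm thickness and 165 mm height run between adjacent posts with their undersides at z = 158 mm, their outer faces flush with the outside of the frame (the two x-running rails run between the posts' inner faces; the two y-running rails run between the posts' inner faces). 9 slats, each 91 mm wide (x) and 23 mm thick, lie across the top of the two x-running rails, running the full 1263 mm width of the frame in y; the slats are evenly spaced along x between the inner faces of the end posts with equal gaps (rounded down to the nearest mm) at the −x end and between each pair — any rounding remainder accumulates at the +x end.

B is a chair: 485×386 mm seat, 28 mm thick, top at z = 444 mm, on four 41 mm square corner legs flush with the seat edges. A 21 mm thick backrest slab spans the full seat width, extending 357 mm above the seat top, its back face flush with the seat's +y edge.

The chair is on the floor beside the bed frame on its +x side.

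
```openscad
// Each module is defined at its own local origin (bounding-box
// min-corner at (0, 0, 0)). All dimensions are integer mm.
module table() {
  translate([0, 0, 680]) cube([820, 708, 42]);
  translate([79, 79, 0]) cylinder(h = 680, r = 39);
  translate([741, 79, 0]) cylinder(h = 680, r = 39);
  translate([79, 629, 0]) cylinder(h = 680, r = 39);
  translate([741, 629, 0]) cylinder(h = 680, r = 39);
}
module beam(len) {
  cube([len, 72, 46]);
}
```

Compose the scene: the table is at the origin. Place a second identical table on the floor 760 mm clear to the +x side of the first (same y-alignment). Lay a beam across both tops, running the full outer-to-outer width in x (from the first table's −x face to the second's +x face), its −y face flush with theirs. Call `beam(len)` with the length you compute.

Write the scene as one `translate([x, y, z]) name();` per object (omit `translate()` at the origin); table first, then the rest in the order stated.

table();
translate([1580, 0, 0]) table();
translate([0, 0, 722]) beam(2400);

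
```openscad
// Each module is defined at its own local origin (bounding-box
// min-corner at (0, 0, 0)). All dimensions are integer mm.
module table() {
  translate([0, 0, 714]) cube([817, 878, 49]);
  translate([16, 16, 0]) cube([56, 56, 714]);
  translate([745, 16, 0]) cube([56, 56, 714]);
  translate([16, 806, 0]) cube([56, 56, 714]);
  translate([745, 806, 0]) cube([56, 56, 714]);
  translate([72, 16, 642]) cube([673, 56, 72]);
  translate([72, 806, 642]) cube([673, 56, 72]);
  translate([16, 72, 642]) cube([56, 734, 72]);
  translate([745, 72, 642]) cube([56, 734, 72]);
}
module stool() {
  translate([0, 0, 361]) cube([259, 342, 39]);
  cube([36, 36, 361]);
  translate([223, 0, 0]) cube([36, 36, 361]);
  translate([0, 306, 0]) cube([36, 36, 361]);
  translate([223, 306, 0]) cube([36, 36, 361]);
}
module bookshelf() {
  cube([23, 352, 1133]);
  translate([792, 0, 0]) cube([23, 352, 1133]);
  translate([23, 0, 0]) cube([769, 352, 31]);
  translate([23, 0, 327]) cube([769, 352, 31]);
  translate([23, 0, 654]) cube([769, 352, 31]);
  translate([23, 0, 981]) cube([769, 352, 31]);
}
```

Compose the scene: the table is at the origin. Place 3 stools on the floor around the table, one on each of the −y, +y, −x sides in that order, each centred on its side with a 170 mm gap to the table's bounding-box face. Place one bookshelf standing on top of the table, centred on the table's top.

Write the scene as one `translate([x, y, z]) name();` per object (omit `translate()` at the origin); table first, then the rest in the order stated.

table();
translate([279, -512, 0]) stool();
translate([279, 1048, 0]) stool();
translate([-429, 268, 0]) stool();
translate([1, 263, 763]) bookshelf();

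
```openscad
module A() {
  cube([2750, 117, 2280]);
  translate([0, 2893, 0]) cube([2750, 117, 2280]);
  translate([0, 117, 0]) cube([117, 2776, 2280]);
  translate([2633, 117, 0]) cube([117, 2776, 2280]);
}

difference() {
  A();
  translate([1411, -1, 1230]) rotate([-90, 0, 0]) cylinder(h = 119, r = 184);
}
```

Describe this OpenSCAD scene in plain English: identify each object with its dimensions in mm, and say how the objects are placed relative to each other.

A is a box-shaped house frame (walls only): outside footprint 2750×3010 mm, wall height 2280 mm, wall thickness 117 mm. The two y-facing walls run the full x-width; the two x-facing walls fit between the inner faces of the y-facing walls.

The house frame has a circular hole of radius 184 mm through its front wall, centred at (x = 1411, z = 1230).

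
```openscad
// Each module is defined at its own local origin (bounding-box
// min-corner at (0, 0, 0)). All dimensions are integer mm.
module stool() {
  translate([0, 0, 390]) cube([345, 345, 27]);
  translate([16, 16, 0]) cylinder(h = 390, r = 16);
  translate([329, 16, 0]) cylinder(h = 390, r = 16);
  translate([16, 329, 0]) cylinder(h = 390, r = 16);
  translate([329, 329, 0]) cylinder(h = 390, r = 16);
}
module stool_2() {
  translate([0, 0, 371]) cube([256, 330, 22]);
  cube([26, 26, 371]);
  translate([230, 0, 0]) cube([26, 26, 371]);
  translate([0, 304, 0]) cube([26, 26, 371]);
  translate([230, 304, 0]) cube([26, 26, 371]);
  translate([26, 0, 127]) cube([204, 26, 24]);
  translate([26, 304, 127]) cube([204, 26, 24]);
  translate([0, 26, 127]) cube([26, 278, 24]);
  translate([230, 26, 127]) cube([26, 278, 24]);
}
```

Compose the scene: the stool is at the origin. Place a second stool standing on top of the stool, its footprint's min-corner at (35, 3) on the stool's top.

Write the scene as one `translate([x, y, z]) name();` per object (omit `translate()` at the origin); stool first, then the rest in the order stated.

stool();
translate([35, 3, 417]) stool_2();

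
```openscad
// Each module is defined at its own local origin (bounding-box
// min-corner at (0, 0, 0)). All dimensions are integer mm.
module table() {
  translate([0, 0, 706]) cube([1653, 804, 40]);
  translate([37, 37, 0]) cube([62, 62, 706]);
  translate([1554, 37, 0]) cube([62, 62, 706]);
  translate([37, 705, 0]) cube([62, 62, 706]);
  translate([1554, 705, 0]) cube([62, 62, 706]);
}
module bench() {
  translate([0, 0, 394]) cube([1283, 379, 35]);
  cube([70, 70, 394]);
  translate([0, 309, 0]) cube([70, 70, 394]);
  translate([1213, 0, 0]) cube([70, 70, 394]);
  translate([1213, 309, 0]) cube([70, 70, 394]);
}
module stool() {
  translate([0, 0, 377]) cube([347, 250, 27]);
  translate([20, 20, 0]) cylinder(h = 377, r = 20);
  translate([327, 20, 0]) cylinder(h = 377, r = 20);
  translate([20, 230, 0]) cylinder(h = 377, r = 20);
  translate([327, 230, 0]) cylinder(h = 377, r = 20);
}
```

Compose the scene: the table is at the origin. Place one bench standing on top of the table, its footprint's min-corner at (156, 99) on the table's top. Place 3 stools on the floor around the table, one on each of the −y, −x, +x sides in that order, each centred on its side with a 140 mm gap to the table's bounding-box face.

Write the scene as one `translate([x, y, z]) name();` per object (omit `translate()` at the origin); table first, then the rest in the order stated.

table();
translate([156, 99, 746]) bench();
translate([653, -390, 0]) stool();
translate([-487, 277, 0]) stool();
translate([1793, 277, 0]) stool();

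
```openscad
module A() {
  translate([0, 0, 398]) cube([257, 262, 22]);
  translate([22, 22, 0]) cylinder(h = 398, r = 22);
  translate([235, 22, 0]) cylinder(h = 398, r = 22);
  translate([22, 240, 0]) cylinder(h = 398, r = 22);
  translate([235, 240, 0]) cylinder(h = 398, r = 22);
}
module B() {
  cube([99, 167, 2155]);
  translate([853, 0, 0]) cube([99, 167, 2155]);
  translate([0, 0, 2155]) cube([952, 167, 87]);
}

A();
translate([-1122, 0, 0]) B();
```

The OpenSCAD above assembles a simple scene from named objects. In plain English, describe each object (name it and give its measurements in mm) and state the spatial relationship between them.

A is a simple wooden stool: a rectangular seat 257 mm (x) by 262 mm (y), 22 mm thick, top face at z = 420 mm, on four round legs, each 44 mm in diameter. The legs rest on z = 0, each leg's axis is inset half a diameter from the nearest pair of seat edges (so the leg's bounding box is flush with the corner).

B is a door frame. The clear opening is 754 mm wide and 2155 mm high. Two 99 mm wide jambs, 167 mm deep, stand either side of the opening from the floor to the top of the opening. A 87 mm thick head sits across the top of both jambs, spanning the full outside width of the frame.

The door frame is on the floor beside the stool on its −x side.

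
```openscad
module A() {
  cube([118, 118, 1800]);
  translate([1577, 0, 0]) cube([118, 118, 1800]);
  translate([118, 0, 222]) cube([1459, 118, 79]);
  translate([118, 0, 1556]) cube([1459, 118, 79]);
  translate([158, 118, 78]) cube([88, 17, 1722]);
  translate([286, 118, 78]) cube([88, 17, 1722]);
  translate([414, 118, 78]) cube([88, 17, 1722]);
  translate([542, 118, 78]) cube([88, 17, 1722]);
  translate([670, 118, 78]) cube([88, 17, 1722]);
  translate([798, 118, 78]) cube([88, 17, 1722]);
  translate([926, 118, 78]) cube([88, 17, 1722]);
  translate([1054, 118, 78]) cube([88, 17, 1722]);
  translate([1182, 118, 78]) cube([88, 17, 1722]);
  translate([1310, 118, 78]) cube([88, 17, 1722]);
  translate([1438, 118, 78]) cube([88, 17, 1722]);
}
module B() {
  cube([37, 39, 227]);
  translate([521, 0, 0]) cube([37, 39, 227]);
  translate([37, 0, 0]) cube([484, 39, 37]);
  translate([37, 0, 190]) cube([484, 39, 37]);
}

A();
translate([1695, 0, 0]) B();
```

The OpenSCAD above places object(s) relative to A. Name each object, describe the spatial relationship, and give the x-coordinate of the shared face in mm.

A is a fence section. B is a picture frame. The picture frame is against the fence section's +x side, with their −y faces flush. The x-coordinate of the shared face is 1695 mm.

The fence section's +x face and the picture frame's −x face are both at x = 1695 mm.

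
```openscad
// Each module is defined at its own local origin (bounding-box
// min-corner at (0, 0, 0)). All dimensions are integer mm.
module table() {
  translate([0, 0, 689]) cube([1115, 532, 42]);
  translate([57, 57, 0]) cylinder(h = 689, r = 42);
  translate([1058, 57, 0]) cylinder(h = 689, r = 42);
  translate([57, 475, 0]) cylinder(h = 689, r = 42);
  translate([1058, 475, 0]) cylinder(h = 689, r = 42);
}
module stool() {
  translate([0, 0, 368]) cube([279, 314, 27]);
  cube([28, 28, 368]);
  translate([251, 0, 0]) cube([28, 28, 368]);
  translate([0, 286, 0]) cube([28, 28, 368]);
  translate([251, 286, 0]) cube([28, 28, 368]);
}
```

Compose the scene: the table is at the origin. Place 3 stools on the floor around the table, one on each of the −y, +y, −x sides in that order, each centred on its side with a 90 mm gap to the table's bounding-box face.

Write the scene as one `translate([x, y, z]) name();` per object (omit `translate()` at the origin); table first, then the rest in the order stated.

table();
translate([418, -404, 0]) stool();
translate([418, 622, 0]) stool();
translate([-369, 109, 0]) stool();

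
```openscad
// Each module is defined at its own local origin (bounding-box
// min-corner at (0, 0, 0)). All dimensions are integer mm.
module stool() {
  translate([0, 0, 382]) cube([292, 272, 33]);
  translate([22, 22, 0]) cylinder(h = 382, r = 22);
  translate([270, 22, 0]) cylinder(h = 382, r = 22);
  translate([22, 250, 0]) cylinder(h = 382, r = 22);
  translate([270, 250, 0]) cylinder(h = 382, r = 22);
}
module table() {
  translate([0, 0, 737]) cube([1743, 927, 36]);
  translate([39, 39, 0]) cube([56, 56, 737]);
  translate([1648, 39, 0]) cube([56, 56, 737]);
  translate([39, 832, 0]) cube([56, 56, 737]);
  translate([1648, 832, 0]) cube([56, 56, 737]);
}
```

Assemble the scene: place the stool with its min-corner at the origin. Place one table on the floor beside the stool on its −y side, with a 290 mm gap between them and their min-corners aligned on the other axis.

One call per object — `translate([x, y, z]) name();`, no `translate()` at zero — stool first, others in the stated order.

stool();
translate([0, -1217, 0]) table();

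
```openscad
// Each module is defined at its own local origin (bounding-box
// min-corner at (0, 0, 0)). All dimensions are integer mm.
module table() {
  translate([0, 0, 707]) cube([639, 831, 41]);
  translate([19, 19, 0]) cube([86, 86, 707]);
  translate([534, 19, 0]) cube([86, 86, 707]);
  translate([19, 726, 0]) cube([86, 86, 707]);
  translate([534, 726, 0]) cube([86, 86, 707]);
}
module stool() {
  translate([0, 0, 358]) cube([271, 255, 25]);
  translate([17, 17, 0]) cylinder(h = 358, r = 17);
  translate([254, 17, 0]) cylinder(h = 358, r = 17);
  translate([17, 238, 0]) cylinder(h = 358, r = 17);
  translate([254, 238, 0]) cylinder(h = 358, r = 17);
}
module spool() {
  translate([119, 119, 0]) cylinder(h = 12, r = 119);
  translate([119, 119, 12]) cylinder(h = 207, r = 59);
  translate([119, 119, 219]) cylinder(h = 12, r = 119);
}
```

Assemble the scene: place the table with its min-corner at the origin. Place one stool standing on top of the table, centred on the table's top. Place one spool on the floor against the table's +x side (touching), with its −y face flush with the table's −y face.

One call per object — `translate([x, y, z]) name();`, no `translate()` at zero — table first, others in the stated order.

table();
translate([184, 288, 748]) stool();
translate([639, 0, 0]) spool();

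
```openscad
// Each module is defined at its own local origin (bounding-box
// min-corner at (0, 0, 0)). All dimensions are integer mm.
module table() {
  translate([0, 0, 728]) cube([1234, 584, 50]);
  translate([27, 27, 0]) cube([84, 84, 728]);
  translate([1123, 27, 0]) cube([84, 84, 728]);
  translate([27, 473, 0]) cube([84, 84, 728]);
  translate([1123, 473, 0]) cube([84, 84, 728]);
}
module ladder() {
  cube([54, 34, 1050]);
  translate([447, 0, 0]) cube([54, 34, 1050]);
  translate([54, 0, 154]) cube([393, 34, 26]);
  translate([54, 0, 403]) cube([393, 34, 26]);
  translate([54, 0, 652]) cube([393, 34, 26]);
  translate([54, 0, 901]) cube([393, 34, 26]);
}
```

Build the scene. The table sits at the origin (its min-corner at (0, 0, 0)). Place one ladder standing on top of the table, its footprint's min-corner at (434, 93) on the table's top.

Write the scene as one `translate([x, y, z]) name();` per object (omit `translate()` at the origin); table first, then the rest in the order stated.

table();
translate([434, 93, 778]) ladder();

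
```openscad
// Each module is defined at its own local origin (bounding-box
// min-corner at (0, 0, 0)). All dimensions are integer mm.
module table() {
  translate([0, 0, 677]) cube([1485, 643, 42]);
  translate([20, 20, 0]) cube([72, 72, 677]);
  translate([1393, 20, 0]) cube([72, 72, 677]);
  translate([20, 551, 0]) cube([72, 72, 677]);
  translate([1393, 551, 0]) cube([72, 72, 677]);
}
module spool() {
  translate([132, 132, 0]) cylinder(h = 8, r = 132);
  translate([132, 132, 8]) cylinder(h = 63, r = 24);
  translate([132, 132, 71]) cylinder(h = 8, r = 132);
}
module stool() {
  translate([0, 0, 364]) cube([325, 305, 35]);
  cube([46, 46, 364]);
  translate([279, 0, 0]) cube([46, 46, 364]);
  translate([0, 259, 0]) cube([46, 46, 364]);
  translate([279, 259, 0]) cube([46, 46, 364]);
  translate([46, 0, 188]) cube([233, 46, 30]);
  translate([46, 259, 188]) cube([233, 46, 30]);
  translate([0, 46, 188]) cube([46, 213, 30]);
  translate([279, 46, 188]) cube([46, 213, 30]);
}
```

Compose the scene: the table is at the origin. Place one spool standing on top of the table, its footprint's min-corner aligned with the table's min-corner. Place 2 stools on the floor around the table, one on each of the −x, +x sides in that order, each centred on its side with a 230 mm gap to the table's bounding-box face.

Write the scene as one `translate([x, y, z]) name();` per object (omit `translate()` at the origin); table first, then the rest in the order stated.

table();
translate([0, 0, 719]) spool();
translate([-555, 169, 0]) stool();
translate([1715, 169, 0]) stool();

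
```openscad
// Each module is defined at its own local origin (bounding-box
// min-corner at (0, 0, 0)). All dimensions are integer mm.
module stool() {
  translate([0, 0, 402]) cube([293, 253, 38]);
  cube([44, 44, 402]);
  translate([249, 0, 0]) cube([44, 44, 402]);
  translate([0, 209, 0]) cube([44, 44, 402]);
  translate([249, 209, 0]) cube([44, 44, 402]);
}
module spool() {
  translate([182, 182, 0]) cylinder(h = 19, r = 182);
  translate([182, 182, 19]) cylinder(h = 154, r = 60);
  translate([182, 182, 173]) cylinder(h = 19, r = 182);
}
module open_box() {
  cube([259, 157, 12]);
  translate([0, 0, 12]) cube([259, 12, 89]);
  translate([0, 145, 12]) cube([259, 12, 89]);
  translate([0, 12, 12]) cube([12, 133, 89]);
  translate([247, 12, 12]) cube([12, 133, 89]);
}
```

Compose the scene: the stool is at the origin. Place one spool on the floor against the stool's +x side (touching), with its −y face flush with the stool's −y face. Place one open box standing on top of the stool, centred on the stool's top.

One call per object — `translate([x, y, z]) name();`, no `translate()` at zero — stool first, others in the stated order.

stool();
translate([293, 0, 0]) spool();
translate([17, 48, 440]) open_box();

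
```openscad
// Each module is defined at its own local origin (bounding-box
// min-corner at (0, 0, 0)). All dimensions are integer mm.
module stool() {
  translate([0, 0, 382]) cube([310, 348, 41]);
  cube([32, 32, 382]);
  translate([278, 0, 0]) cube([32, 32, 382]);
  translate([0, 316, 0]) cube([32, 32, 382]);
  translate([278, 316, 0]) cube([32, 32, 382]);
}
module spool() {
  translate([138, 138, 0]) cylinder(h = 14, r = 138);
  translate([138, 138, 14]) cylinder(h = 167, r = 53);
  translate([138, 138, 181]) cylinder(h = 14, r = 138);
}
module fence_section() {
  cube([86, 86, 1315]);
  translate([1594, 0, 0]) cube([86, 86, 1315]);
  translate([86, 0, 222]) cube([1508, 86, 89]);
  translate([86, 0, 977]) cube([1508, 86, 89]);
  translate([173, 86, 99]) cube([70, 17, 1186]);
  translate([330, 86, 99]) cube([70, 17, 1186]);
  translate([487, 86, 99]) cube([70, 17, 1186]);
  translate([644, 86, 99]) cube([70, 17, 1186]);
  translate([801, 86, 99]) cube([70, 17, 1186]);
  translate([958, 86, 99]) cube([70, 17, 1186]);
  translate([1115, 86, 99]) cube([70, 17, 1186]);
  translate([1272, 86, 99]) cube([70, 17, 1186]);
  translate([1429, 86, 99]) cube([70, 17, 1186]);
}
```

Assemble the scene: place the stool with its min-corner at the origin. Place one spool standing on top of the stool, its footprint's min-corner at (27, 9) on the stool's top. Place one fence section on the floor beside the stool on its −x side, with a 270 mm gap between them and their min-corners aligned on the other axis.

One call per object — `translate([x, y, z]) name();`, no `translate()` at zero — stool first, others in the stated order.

stool();
translate([27, 9, 423]) spool();
translate([-1950, 0, 0]) fence_section();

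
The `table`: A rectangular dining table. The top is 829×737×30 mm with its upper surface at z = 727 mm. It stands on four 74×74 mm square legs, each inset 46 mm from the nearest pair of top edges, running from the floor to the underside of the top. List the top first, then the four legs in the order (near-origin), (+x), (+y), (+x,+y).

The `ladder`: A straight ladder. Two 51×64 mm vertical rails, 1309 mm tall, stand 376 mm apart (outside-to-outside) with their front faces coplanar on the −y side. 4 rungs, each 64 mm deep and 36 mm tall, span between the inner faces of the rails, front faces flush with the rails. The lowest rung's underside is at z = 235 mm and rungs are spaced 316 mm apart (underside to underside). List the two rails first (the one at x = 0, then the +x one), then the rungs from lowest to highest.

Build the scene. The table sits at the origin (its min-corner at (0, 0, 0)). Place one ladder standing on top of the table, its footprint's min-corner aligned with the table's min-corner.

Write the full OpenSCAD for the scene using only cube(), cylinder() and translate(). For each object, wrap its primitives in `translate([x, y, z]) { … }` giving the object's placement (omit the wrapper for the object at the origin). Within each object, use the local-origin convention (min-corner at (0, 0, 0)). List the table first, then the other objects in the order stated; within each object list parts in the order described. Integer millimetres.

translate([0, 0, 697]) cube([829, 737, 30]);
translate([46, 46, 0]) cube([74, 74, 697]);
translate([709, 46, 0]) cube([74, 74, 697]);
translate([46, 617, 0]) cube([74, 74, 697]);
translate([709, 617, 0]) cube([74, 74, 697]);
translate([0, 0, 727]) {
  cube([51, 64, 1309]);
  translate([325, 0, 0]) cube([51, 64, 1309]);
  translate([51, 0, 235]) cube([274, 64, 36]);
  translate([51, 0, 551]) cube([274, 64, 36]);
  translate([51, 0, 867]) cube([274, 64, 36]);
  translate([51, 0, 1183]) cube([274, 64, 36]);
}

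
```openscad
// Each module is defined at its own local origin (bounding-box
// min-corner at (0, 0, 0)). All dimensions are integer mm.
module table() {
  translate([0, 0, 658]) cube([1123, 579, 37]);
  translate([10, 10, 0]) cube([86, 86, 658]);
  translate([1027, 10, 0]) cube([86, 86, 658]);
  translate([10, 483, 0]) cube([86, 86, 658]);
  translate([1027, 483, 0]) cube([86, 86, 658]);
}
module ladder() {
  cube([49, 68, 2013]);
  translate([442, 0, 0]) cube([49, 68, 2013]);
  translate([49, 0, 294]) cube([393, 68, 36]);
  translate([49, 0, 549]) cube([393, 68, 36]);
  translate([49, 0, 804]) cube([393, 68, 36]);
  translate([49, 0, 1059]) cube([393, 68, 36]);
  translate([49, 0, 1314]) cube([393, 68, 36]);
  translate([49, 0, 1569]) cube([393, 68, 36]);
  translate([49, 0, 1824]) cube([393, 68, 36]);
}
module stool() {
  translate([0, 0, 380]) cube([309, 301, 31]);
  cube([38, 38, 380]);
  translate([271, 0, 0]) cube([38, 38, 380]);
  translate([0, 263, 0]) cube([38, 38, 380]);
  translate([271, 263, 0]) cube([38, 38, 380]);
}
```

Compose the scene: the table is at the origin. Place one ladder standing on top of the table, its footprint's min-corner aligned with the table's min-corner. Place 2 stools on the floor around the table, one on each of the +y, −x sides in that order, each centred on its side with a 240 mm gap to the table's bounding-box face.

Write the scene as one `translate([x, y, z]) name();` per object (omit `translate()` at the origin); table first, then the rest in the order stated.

table();
translate([0, 0, 695]) ladder();
translate([407, 819, 0]) stool();
translate([-549, 139, 0]) stool();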